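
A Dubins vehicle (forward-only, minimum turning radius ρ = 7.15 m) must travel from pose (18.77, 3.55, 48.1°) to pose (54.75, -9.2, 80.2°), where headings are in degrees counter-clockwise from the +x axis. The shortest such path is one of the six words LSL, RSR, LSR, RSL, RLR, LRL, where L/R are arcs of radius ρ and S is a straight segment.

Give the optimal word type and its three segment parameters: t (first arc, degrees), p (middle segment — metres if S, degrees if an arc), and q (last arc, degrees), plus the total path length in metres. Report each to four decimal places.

RSL: t = 99.6792°, p = 19.9682 m, q = 131.7792°, L = 48.8522 m

Let ψ = atan2(Δy, Δx) = atan2(-12.75, 35.98) = -19.5125° be the start→goal bearing.
Normalize: d = |goal − start| / ρ = 38.172279/7.15 = 5.338780, α = (θ_start − ψ) mod 360° = 67.6125° = 1.180060 rad, β = (θ_goal − ψ) mod 360° = 99.7125° = 1.740311 rad.
Common terms: sin α = 0.924629, cos α = 0.380869, sin β = 0.985667, cos β = -0.168704, cos(α−β) = 0.847122, d² = 28.502575. Work in radians in the unit-radius frame; every candidate has L = ρ·(t + p + q).
LSL: p² = 2 + d² − 2cos(α−β) + 2d(sin α − sin β) = 28.156596; p = √p² = 5.306279; φ = atan2(cos β − cos α, d + sin α − sin β) = -0.103756 rad; t = (φ − α) mod 2π = 4.999369 rad, q = (β − φ) mod 2π = 1.844067 rad → L = 7.15·(4.999369 + 5.306279 + 1.844067) = 7.15·12.149715 = 86.870462 m
RSR: p² = 2 + d² − 2cos(α−β) + 2d(sin β − sin α) = 29.460066; p = √p² = 5.427713; φ = atan2(cos α − cos β, d − sin α + sin β) = 0.101427 rad; t = (α − φ) mod 2π = 1.078633 rad, q = (φ − β) mod 2π = 4.644301 rad → L = 7.15·(1.078633 + 5.427713 + 4.644301) = 7.15·11.150647 = 79.727129 m
LSR: p² = d² − 2 + 2cos(α−β) + 2d(sin α + sin β) = 48.594117; p = √p² = 6.970948; φ = atan2(−cos α − cos β, d + sin α + sin β) − atan2(−2, p) = 0.250141 rad; t = (φ − α) mod 2π = 5.353266 rad, q = (φ − β) mod 2π = 4.793015 rad → L = 7.15·(5.353266 + 6.970948 + 4.793015) = 7.15·17.117229 = 122.388186 m
RSL: p² = d² − 2 + 2cos(α−β) − 2d(sin α + sin β) = 7.799521; p = √p² = 2.792762; φ = atan2(cos α + cos β, d − sin α − sin β) − atan2(2, p) = -0.559670 rad; t = (α − φ) mod 2π = 1.739730 rad, q = (β − φ) mod 2π = 2.299981 rad → L = 7.15·(1.739730 + 2.792762 + 2.299981) = 7.15·6.832473 = 48.852183 m
RLR: c = (6 − d² + 2cos(α−β) + 2d(sin α − sin β))/8 = -2.682508, |c| > 1 → infeasible
LRL: c = (6 − d² + 2cos(α−β) − 2d(sin α − sin β))/8 = -2.519575, |c| > 1 → infeasible
Shortest: RSL with L = 48.852183 m ≈ 48.8522 m
Convert RSL to answer units (arcs ×180/π): t = 1.739730·180/π = 99.6792°, p = ρ·p = 7.15·2.792762 = 19.9682 m, q = 2.299981·180/π = 131.7792°, L = 48.8522 m.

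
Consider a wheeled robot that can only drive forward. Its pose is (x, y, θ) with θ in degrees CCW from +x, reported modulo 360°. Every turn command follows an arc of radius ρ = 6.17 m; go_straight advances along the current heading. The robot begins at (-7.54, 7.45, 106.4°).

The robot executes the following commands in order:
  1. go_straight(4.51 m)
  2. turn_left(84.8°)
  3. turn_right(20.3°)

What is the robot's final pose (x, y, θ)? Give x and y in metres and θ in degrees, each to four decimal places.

(-18.1050, 16.0471, 170.9000°)

set_pose: (x, y, θ) = (-7.5400, 7.4500, 106.4000°), ρ = 6.17
go_straight(4.51): x += 4.51·cos θ, y += 4.51·sin θ → (-8.8134, 11.7765, 106.4000°)
turn_left(84.8°): centre at ρ to the left, rotate +84.8° → (-15.9308, 16.0870, 191.2000°)
turn_right(20.3°): centre at ρ to the right, rotate −20.3° → (-18.1050, 16.0471, 170.9000°)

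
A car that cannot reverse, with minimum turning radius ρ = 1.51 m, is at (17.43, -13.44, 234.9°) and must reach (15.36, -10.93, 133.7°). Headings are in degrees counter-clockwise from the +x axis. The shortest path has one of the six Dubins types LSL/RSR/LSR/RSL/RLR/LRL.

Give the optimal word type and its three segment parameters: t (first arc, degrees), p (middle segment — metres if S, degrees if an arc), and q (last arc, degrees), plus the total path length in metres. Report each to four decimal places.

Let ψ = atan2(Δy, Δx) = atan2(2.51, -2.07) = 129.5124° be the start→goal bearing.
Normalize: d = |goal − start| / ρ = 3.253460/1.51 = 2.154609, α = (θ_start − ψ) mod 360° = 105.3876° = 1.839360 rad, β = (θ_goal − ψ) mod 360° = 4.1876° = 0.073087 rad.
Common terms: sin α = 0.964153, cos α = -0.265347, sin β = 0.073022, cos β = 0.997330, cos(α−β) = -0.194234, d² = 4.642340. Work in radians in the unit-radius frame; every candidate has L = ρ·(t + p + q).
LSL: p² = 2 + d² − 2cos(α−β) + 2d(sin α − sin β) = 10.870889; p = √p² = 3.297103; φ = atan2(cos β − cos α, d + sin α − sin β) = 0.393005 rad; t = (φ − α) mod 2π = 4.836830 rad, q = (β − φ) mod 2π = 5.963267 rad → L = 1.51·(4.836830 + 3.297103 + 5.963267) = 1.51·14.097200 = 21.286773 m
RSR: p² = 2 + d² − 2cos(α−β) + 2d(sin β − sin α) = 3.190729; p = √p² = 1.786261; φ = atan2(cos α − cos β, d − sin α + sin β) = -0.785081 rad; t = (α − φ) mod 2π = 2.624441 rad, q = (φ − β) mod 2π = 5.425017 rad → L = 1.51·(2.624441 + 1.786261 + 5.425017) = 1.51·9.835720 = 14.851937 m
LSR: p² = d² − 2 + 2cos(α−β) + 2d(sin α + sin β) = 6.723283; p = √p² = 2.592930; φ = atan2(−cos α − cos β, d + sin α + sin β) − atan2(−2, p) = 0.431577 rad; t = (φ − α) mod 2π = 4.875402 rad, q = (φ − β) mod 2π = 0.358490 rad → L = 1.51·(4.875402 + 2.592930 + 0.358490) = 1.51·7.826822 = 11.818500 m
RSL: p² = d² − 2 + 2cos(α−β) − 2d(sin α + sin β) = -2.215540 < 0 → infeasible
RLR: c = (6 − d² + 2cos(α−β) + 2d(sin α − sin β))/8 = 0.601159; p = 2π − arccos c = 5.357339 rad; φ = atan2(cos α − cos β, d − sin α + sin β) = -0.785081 rad; t = (α − φ + p/2) mod 2π = 5.303111 rad, q = (α − β − t + p) mod 2π = 1.820502 rad → L = 1.51·(5.303111 + 5.357339 + 1.820502) = 1.51·12.480952 = 18.846238 m
LRL: c = (6 − d² + 2cos(α−β) − 2d(sin α − sin β))/8 = -0.358861; p = 2π − arccos c = 4.345342 rad; φ = atan2(cos β − cos α, d + sin α − sin β) = 0.393005 rad; t = (φ − α + p/2) mod 2π = 0.726315 rad, q = (β − α − t + p) mod 2π = 1.852753 rad → L = 1.51·(0.726315 + 4.345342 + 1.852753) = 1.51·6.924410 = 10.455859 m
Shortest: LRL with L = 10.455859 m ≈ 10.4559 m
Convert LRL to answer units (arcs ×180/π): t = 0.726315·180/π = 41.6148°, p = 4.345342·180/π = 248.9697°, q = 1.852753·180/π = 106.1549°, L = 10.4559 m.

LRL: t = 41.6148°, p = 248.9697°, q = 106.1549°, L = 10.4559 m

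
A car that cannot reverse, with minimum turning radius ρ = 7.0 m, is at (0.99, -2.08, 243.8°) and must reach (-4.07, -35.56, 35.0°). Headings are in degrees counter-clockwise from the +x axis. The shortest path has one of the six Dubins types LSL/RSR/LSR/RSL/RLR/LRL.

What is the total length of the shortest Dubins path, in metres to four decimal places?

47.5213 m

Let ψ = atan2(Δy, Δx) = atan2(-33.48, -5.06) = -98.5944° be the start→goal bearing.
Normalize: d = |goal − start| / ρ = 33.860213/7.0 = 4.837173, α = (θ_start − ψ) mod 360° = 342.3944° = 5.975909 rad, β = (θ_goal − ψ) mod 360° = 133.5944° = 2.331661 rad.
Common terms: sin α = -0.302464, cos α = 0.953161, sin β = 0.724240, cos β = -0.689548, cos(α−β) = -0.876307, d² = 23.398245. Work in radians in the unit-radius frame; every candidate has L = ρ·(t + p + q).
LSL: p² = 2 + d² − 2cos(α−β) + 2d(sin α − sin β) = 17.218172; p = √p² = 4.149479; φ = atan2(cos β − cos α, d + sin α − sin β) = -0.407029 rad; t = (φ − α) mod 2π = 6.183432 rad, q = (β − φ) mod 2π = 2.738691 rad → L = 7.0·(6.183432 + 4.149479 + 2.738691) = 7.0·13.071602 = 91.501212 m
RSR: p² = 2 + d² − 2cos(α−β) + 2d(sin β − sin α) = 37.083545; p = √p² = 6.089626; φ = atan2(cos α − cos β, d − sin α + sin β) = 0.273139 rad; t = (α − φ) mod 2π = 5.702770 rad, q = (φ − β) mod 2π = 4.224663 rad → L = 7.0·(5.702770 + 6.089626 + 4.224663) = 7.0·16.017059 = 112.119411 m
LSR: p² = d² − 2 + 2cos(α−β) + 2d(sin α + sin β) = 23.726039; p = √p² = 4.870938; φ = atan2(−cos α − cos β, d + sin α + sin β) − atan2(−2, p) = 0.339525 rad; t = (φ − α) mod 2π = 0.646801 rad, q = (φ − β) mod 2π = 4.291049 rad → L = 7.0·(0.646801 + 4.870938 + 4.291049) = 7.0·9.808788 = 68.661519 m
RSL: p² = d² − 2 + 2cos(α−β) − 2d(sin α + sin β) = 15.565224; p = √p² = 3.945279; φ = atan2(cos α + cos β, d − sin α − sin β) − atan2(2, p) = -0.409548 rad; t = (α − φ) mod 2π = 0.102271 rad, q = (β − φ) mod 2π = 2.741209 rad → L = 7.0·(0.102271 + 3.945279 + 2.741209) = 7.0·6.788760 = 47.521317 m
RLR: c = (6 − d² + 2cos(α−β) + 2d(sin α − sin β))/8 = -3.635443, |c| > 1 → infeasible
LRL: c = (6 − d² + 2cos(α−β) − 2d(sin α − sin β))/8 = -1.152271, |c| > 1 → infeasible
Shortest: RSL with L = 47.521317 m ≈ 47.5213 m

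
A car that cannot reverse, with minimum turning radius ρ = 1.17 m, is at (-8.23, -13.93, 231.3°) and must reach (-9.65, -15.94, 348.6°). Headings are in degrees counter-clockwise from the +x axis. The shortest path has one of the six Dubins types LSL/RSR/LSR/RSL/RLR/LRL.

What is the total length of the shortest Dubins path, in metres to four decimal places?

7.5905 m

Let ψ = atan2(Δy, Δx) = atan2(-2.01, -1.42) = -125.2400° be the start→goal bearing.
Normalize: d = |goal − start| / ρ = 2.460996/1.17 = 2.103415, α = (θ_start − ψ) mod 360° = 356.5400° = 6.222796 rad, β = (θ_goal − ψ) mod 360° = 113.8400° = 1.986882 rad.
Common terms: sin α = -0.060352, cos α = 0.998177, sin β = 0.914678, cos β = -0.404183, cos(α−β) = -0.458650, d² = 4.424355. Work in radians in the unit-radius frame; every candidate has L = ρ·(t + p + q).
LSL: p² = 2 + d² − 2cos(α−β) + 2d(sin α − sin β) = 3.239868; p = √p² = 1.799963; φ = atan2(cos β − cos α, d + sin α − sin β) = -0.893237 rad; t = (φ − α) mod 2π = 5.450337 rad, q = (β − φ) mod 2π = 2.880119 rad → L = 1.17·(5.450337 + 1.799963 + 2.880119) = 1.17·10.130420 = 11.852591 m
RSR: p² = 2 + d² − 2cos(α−β) + 2d(sin β − sin α) = 11.443441; p = √p² = 3.382816; φ = atan2(cos α − cos β, d − sin α + sin β) = 0.427453 rad; t = (α − φ) mod 2π = 5.795343 rad, q = (φ − β) mod 2π = 4.723756 rad → L = 1.17·(5.795343 + 3.382816 + 4.723756) = 1.17·13.901915 = 16.265240 m
LSR: p² = d² − 2 + 2cos(α−β) + 2d(sin α + sin β) = 5.101060; p = √p² = 2.258553; φ = atan2(−cos α − cos β, d + sin α + sin β) − atan2(−2, p) = 0.526568 rad; t = (φ − α) mod 2π = 0.586957 rad, q = (φ − β) mod 2π = 4.822871 rad → L = 1.17·(0.586957 + 2.258553 + 4.822871) = 1.17·7.668381 = 8.972006 m
RSL: p² = d² − 2 + 2cos(α−β) − 2d(sin α + sin β) = -2.086947 < 0 → infeasible
RLR: c = (6 − d² + 2cos(α−β) + 2d(sin α − sin β))/8 = -0.430430; p = 2π − arccos c = 4.267420 rad; φ = atan2(cos α − cos β, d − sin α + sin β) = 0.427453 rad; t = (α − φ + p/2) mod 2π = 1.645868 rad, q = (α − β − t + p) mod 2π = 0.574281 rad → L = 1.17·(1.645868 + 4.267420 + 0.574281) = 1.17·6.487568 = 7.590455 m
LRL: c = (6 − d² + 2cos(α−β) − 2d(sin α − sin β))/8 = 0.595016; p = 2π − arccos c = 5.349675 rad; φ = atan2(cos β − cos α, d + sin α − sin β) = -0.893237 rad; t = (φ − α + p/2) mod 2π = 1.841989 rad, q = (β − α − t + p) mod 2π = 5.554957 rad → L = 1.17·(1.841989 + 5.349675 + 5.554957) = 1.17·12.746622 = 14.913547 m
Shortest: RLR with L = 7.590455 m ≈ 7.5905 m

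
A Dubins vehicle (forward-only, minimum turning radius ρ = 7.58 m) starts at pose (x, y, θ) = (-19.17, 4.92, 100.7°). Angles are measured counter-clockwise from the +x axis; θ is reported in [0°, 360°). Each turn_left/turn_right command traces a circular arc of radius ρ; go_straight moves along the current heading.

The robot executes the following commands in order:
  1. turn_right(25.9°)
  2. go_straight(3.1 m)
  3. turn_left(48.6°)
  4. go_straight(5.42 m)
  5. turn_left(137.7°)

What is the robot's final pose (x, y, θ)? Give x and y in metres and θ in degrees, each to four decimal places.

(-36.0110, 18.9913, 261.1000°)

set_pose: (x, y, θ) = (-19.1700, 4.9200, 100.7000°), ρ = 7.58
turn_right(25.9°): centre at ρ to the right, rotate −25.9° → (-19.0366, 8.3147, 74.8000°)
go_straight(3.1): x += 3.1·cos θ, y += 3.1·sin θ → (-18.2238, 11.3063, 74.8000°)
turn_left(48.6°): centre at ρ to the left, rotate +48.6° → (-19.2105, 17.4663, 123.4000°)
go_straight(5.42): x += 5.42·cos θ, y += 5.42·sin θ → (-22.1941, 21.9912, 123.4000°)
turn_left(137.7°): centre at ρ to the left, rotate +137.7° → (-36.0110, 18.9913, 261.1000°)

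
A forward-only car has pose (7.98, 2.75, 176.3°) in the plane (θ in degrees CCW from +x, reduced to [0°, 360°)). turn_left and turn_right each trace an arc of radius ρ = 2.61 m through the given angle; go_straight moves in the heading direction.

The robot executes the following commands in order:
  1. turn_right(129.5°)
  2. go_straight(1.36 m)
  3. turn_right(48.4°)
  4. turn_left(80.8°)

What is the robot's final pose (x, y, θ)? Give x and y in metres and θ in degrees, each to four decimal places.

(11.7889, 11.0749, 79.2000°)

set_pose: (x, y, θ) = (7.9800, 2.7500, 176.3000°), ρ = 2.61
turn_right(129.5°): centre at ρ to the right, rotate −129.5° → (6.2458, 7.1412, 46.8000°)
go_straight(1.36): x += 1.36·cos θ, y += 1.36·sin θ → (7.1768, 8.1326, 46.8000°)
turn_right(48.4°): centre at ρ to the right, rotate −48.4° → (9.1523, 8.9549, -1.6000° ≡ 358.4000°)
turn_left(80.8°): centre at ρ to the left, rotate +80.8° → (11.7889, 11.0749, 439.2000° ≡ 79.2000°)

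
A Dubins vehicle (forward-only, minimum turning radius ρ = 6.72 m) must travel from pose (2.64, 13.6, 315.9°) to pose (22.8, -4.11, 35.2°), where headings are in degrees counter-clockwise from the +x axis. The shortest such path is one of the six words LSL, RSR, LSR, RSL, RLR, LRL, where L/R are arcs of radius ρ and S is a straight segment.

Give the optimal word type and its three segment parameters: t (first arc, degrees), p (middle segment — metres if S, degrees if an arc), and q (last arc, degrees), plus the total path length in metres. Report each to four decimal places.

Let ψ = atan2(Δy, Δx) = atan2(-17.71, 20.16) = -41.2984° be the start→goal bearing.
Normalize: d = |goal − start| / ρ = 26.834114/6.72 = 3.993172, α = (θ_start − ψ) mod 360° = 357.1984° = 6.234288 rad, β = (θ_goal − ψ) mod 360° = 76.4984° = 1.335149 rad.
Common terms: sin α = -0.048878, cos α = 0.998805, sin β = 0.972363, cos β = 0.233472, cos(α−β) = 0.185667, d² = 15.945421. Work in radians in the unit-radius frame; every candidate has L = ρ·(t + p + q).
LSL: p² = 2 + d² − 2cos(α−β) + 2d(sin α − sin β) = 9.418107; p = √p² = 3.068893; φ = atan2(cos β − cos α, d + sin α − sin β) = -0.252044 rad; t = (φ − α) mod 2π = 6.080038 rad, q = (β − φ) mod 2π = 1.587193 rad → L = 6.72·(6.080038 + 3.068893 + 1.587193) = 6.72·10.736125 = 72.146759 m
RSR: p² = 2 + d² − 2cos(α−β) + 2d(sin β − sin α) = 25.730069; p = √p² = 5.072482; φ = atan2(cos α − cos β, d − sin α + sin β) = 0.151458 rad; t = (α − φ) mod 2π = 6.082831 rad, q = (φ − β) mod 2π = 5.099494 rad → L = 6.72·(6.082831 + 5.072482 + 5.099494) = 6.72·16.254806 = 109.232297 m
LSR: p² = d² − 2 + 2cos(α−β) + 2d(sin α + sin β) = 21.692030; p = √p² = 4.657470; φ = atan2(−cos α − cos β, d + sin α + sin β) − atan2(−2, p) = 0.160032 rad; t = (φ − α) mod 2π = 0.208929 rad, q = (φ − β) mod 2π = 5.108068 rad → L = 6.72·(0.208929 + 4.657470 + 5.108068) = 6.72·9.974468 = 67.028423 m
RSL: p² = d² − 2 + 2cos(α−β) − 2d(sin α + sin β) = 6.941479; p = √p² = 2.634669; φ = atan2(cos α + cos β, d − sin α − sin β) − atan2(2, p) = -0.267563 rad; t = (α − φ) mod 2π = 0.218666 rad, q = (β − φ) mod 2π = 1.602712 rad → L = 6.72·(0.218666 + 2.634669 + 1.602712) = 6.72·4.456047 = 29.944634 m
RLR: c = (6 − d² + 2cos(α−β) + 2d(sin α − sin β))/8 = -2.216259, |c| > 1 → infeasible
LRL: c = (6 − d² + 2cos(α−β) − 2d(sin α − sin β))/8 = -0.177263; p = 2π − arccos c = 4.534184 rad; φ = atan2(cos β − cos α, d + sin α − sin β) = -0.252044 rad; t = (φ − α + p/2) mod 2π = 2.063945 rad, q = (β − α − t + p) mod 2π = 3.854285 rad → L = 6.72·(2.063945 + 4.534184 + 3.854285) = 6.72·10.452414 = 70.240222 m
Shortest: RSL with L = 29.944634 m ≈ 29.9446 m
Convert RSL to answer units (arcs ×180/π): t = 0.218666·180/π = 12.5286°, p = ρ·p = 6.72·2.634669 = 17.7050 m, q = 1.602712·180/π = 91.8286°, L = 29.9446 m.

RSL: t = 12.5286°, p = 17.7050 m, q = 91.8286°, L = 29.9446 m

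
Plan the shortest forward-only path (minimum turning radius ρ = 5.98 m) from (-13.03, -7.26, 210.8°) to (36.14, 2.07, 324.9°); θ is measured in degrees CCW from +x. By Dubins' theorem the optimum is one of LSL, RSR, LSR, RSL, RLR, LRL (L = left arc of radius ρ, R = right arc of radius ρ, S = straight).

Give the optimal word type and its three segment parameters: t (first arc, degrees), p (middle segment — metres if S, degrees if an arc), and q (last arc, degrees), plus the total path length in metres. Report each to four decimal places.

Let ψ = atan2(Δy, Δx) = atan2(9.33, 49.17) = 10.7441° be the start→goal bearing.
Normalize: d = |goal − start| / ρ = 50.047356/5.98 = 8.369123, α = (θ_start − ψ) mod 360° = 200.0559° = 3.491634 rad, β = (θ_goal − ψ) mod 360° = 314.1559° = 5.483054 rad.
Common terms: sin α = -0.342936, cos α = -0.939359, sin β = -0.717447, cos β = 0.696613, cos(α−β) = -0.408330, d² = 70.042220. Work in radians in the unit-radius frame; every candidate has L = ρ·(t + p + q).
LSL: p² = 2 + d² − 2cos(α−β) + 2d(sin α − sin β) = 79.127541; p = √p² = 8.895366; φ = atan2(cos β − cos α, d + sin α − sin β) = 0.184966 rad; t = (φ − α) mod 2π = 2.976517 rad, q = (β − φ) mod 2π = 5.298089 rad → L = 5.98·(2.976517 + 8.895366 + 5.298089) = 5.98·17.169972 = 102.676434 m
RSR: p² = 2 + d² − 2cos(α−β) + 2d(sin β − sin α) = 66.590221; p = √p² = 8.160283; φ = atan2(cos α − cos β, d − sin α + sin β) = -0.201848 rad; t = (α − φ) mod 2π = 3.693481 rad, q = (φ − β) mod 2π = 0.598283 rad → L = 5.98·(3.693481 + 8.160283 + 0.598283) = 5.98·12.452048 = 74.463246 m
LSR: p² = d² − 2 + 2cos(α−β) + 2d(sin α + sin β) = 49.476597; p = √p² = 7.033960; φ = atan2(−cos α − cos β, d + sin α + sin β) − atan2(−2, p) = 0.310225 rad; t = (φ − α) mod 2π = 3.101777 rad, q = (φ − β) mod 2π = 1.110356 rad → L = 5.98·(3.101777 + 7.033960 + 1.110356) = 5.98·11.246093 = 67.251634 m
RSL: p² = d² − 2 + 2cos(α−β) − 2d(sin α + sin β) = 84.974521; p = √p² = 9.218163; φ = atan2(cos α + cos β, d − sin α − sin β) − atan2(2, p) = -0.239389 rad; t = (α − φ) mod 2π = 3.731023 rad, q = (β − φ) mod 2π = 5.722443 rad → L = 5.98·(3.731023 + 9.218163 + 5.722443) = 5.98·18.671629 = 111.656340 m
RLR: c = (6 − d² + 2cos(α−β) + 2d(sin α − sin β))/8 = -7.323778, |c| > 1 → infeasible
LRL: c = (6 − d² + 2cos(α−β) − 2d(sin α − sin β))/8 = -8.890943, |c| > 1 → infeasible
Shortest: LSR with L = 67.251634 m ≈ 67.2516 m
Convert LSR to answer units (arcs ×180/π): t = 3.101777·180/π = 177.7187°, p = ρ·p = 5.98·7.033960 = 42.0631 m, q = 1.110356·180/π = 63.6187°, L = 67.2516 m.

LSR: t = 177.7187°, p = 42.0631 m, q = 63.6187°, L = 67.2516 m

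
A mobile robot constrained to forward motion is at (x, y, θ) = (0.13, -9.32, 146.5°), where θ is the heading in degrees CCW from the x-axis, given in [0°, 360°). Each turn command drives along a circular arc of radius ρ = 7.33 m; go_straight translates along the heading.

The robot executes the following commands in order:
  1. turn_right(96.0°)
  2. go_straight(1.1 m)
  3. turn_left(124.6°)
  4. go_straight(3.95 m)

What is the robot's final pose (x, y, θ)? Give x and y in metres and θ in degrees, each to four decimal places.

(-9.7461, 14.6067, 175.1000°)

set_pose: (x, y, θ) = (0.1300, -9.3200, 146.5000°), ρ = 7.33
turn_right(96.0°): centre at ρ to the right, rotate −96.0° → (-1.4803, 1.4548, 50.5000°)
go_straight(1.1): x += 1.1·cos θ, y += 1.1·sin θ → (-0.7806, 2.3036, 50.5000°)
turn_left(124.6°): centre at ρ to the left, rotate +124.6° → (-5.8105, 14.2693, 175.1000°)
go_straight(3.95): x += 3.95·cos θ, y += 3.95·sin θ → (-9.7461, 14.6067, 175.1000°)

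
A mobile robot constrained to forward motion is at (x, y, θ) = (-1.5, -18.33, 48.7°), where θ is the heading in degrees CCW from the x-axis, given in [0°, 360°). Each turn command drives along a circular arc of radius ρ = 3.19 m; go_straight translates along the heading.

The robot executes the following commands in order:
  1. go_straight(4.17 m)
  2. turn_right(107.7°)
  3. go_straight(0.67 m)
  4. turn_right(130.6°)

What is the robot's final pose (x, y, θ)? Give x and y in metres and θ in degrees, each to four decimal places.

set_pose: (x, y, θ) = (-1.5000, -18.3300, 48.7000°), ρ = 3.19
go_straight(4.17): x += 4.17·cos θ, y += 4.17·sin θ → (1.2522, -15.1972, 48.7000°)
turn_right(107.7°): centre at ρ to the right, rotate −107.7° → (6.3831, -15.6597, -59.0000° ≡ 301.0000°)
go_straight(0.67): x += 0.67·cos θ, y += 0.67·sin θ → (6.7282, -16.2340, 301.0000°)
turn_right(130.6°): centre at ρ to the right, rotate −130.6° → (3.4618, -21.0223, 170.4000°)

(3.4618, -21.0223, 170.4000°)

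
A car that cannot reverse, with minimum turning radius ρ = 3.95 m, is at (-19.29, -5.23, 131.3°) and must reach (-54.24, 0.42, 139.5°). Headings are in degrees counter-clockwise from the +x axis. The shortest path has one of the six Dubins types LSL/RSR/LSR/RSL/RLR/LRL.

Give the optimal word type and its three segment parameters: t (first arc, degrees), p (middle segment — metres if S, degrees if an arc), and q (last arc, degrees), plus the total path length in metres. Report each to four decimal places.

Let ψ = atan2(Δy, Δx) = atan2(5.65, -34.95) = 170.8170° be the start→goal bearing.
Normalize: d = |goal − start| / ρ = 35.403743/3.95 = 8.962973, α = (θ_start − ψ) mod 360° = 320.4830° = 5.593483 rad, β = (θ_goal − ψ) mod 360° = 328.6830° = 5.736600 rad.
Common terms: sin α = -0.636308, cos α = 0.771435, sin β = -0.519773, cos β = 0.854304, cos(α−β) = 0.989776, d² = 80.334882. Work in radians in the unit-radius frame; every candidate has L = ρ·(t + p + q).
LSL: p² = 2 + d² − 2cos(α−β) + 2d(sin α − sin β) = 78.266339; p = √p² = 8.846827; φ = atan2(cos β − cos α, d + sin α − sin β) = 0.009367 rad; t = (φ − α) mod 2π = 0.699070 rad, q = (β − φ) mod 2π = 5.727233 rad → L = 3.95·(0.699070 + 8.846827 + 5.727233) = 3.95·15.273129 = 60.328859 m
RSR: p² = 2 + d² − 2cos(α−β) + 2d(sin β − sin α) = 82.444320; p = √p² = 9.079885; φ = atan2(cos α − cos β, d − sin α + sin β) = -0.009127 rad; t = (α − φ) mod 2π = 5.602610 rad, q = (φ − β) mod 2π = 0.537459 rad → L = 3.95·(5.602610 + 9.079885 + 0.537459) = 3.95·15.219954 = 60.118817 m
LSR: p² = d² − 2 + 2cos(α−β) + 2d(sin α + sin β) = 59.590593; p = √p² = 7.719494; φ = atan2(−cos α − cos β, d + sin α + sin β) − atan2(−2, p) = 0.048200 rad; t = (φ − α) mod 2π = 0.737903 rad, q = (φ − β) mod 2π = 0.594786 rad → L = 3.95·(0.737903 + 7.719494 + 0.594786) = 3.95·9.052183 = 35.756122 m
RSL: p² = d² − 2 + 2cos(α−β) − 2d(sin α + sin β) = 101.038277; p = √p² = 10.051780; φ = atan2(cos α + cos β, d − sin α − sin β) − atan2(2, p) = -0.037105 rad; t = (α − φ) mod 2π = 5.630588 rad, q = (β − φ) mod 2π = 5.773705 rad → L = 3.95·(5.630588 + 10.051780 + 5.773705) = 3.95·21.456072 = 84.751485 m
RLR: c = (6 − d² + 2cos(α−β) + 2d(sin α − sin β))/8 = -9.305540, |c| > 1 → infeasible
LRL: c = (6 − d² + 2cos(α−β) − 2d(sin α − sin β))/8 = -8.783292, |c| > 1 → infeasible
Shortest: LSR with L = 35.756122 m ≈ 35.7561 m
Convert LSR to answer units (arcs ×180/π): t = 0.737903·180/π = 42.2787°, p = ρ·p = 3.95·7.719494 = 30.4920 m, q = 0.594786·180/π = 34.0787°, L = 35.7561 m.

LSR: t = 42.2787°, p = 30.4920 m, q = 34.0787°, L = 35.7561 m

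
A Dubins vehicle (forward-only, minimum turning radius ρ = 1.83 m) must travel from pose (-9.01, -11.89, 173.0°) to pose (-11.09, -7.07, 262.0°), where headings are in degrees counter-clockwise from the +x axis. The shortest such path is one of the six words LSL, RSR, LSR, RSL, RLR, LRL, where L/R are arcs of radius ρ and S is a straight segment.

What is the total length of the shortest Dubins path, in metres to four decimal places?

13.9046 m

Let ψ = atan2(Δy, Δx) = atan2(4.82, -2.08) = 113.3419° be the start→goal bearing.
Normalize: d = |goal − start| / ρ = 5.249648/1.83 = 2.868660, α = (θ_start − ψ) mod 360° = 59.6581° = 1.041230 rad, β = (θ_goal − ψ) mod 360° = 148.6581° = 2.594573 rad.
Common terms: sin α = 0.863026, cos α = 0.505159, sin β = 0.520144, cos β = -0.854079, cos(α−β) = 0.017452, d² = 8.229210. Work in radians in the unit-radius frame; every candidate has L = ρ·(t + p + q).
LSL: p² = 2 + d² − 2cos(α−β) + 2d(sin α − sin β) = 12.161531; p = √p² = 3.487339; φ = atan2(cos β − cos α, d + sin α − sin β) = -0.400375 rad; t = (φ − α) mod 2π = 4.841580 rad, q = (β − φ) mod 2π = 2.994948 rad → L = 1.83·(4.841580 + 3.487339 + 2.994948) = 1.83·11.323867 = 20.722677 m
RSR: p² = 2 + d² − 2cos(α−β) + 2d(sin β − sin α) = 8.227078; p = √p² = 2.868288; φ = atan2(cos α − cos β, d − sin α + sin β) = 0.493697 rad; t = (α − φ) mod 2π = 0.547533 rad, q = (φ − β) mod 2π = 4.182309 rad → L = 1.83·(0.547533 + 2.868288 + 4.182309) = 1.83·7.598131 = 13.904579 m
LSR: p² = d² − 2 + 2cos(α−β) + 2d(sin α + sin β) = 14.199804; p = √p² = 3.768263; φ = atan2(−cos α − cos β, d + sin α + sin β) − atan2(−2, p) = 0.569823 rad; t = (φ − α) mod 2π = 5.811778 rad, q = (φ − β) mod 2π = 4.258435 rad → L = 1.83·(5.811778 + 3.768263 + 4.258435) = 1.83·13.838475 = 25.324410 m
RSL: p² = d² − 2 + 2cos(α−β) − 2d(sin α + sin β) = -1.671575 < 0 → infeasible
RLR: c = (6 − d² + 2cos(α−β) + 2d(sin α − sin β))/8 = -0.028385; p = 2π − arccos c = 4.684000 rad; φ = atan2(cos α − cos β, d − sin α + sin β) = 0.493697 rad; t = (α − φ + p/2) mod 2π = 2.889534 rad, q = (α − β − t + p) mod 2π = 0.241124 rad → L = 1.83·(2.889534 + 4.684000 + 0.241124) = 1.83·7.814658 = 14.300824 m
LRL: c = (6 − d² + 2cos(α−β) − 2d(sin α − sin β))/8 = -0.520191; p = 2π − arccos c = 4.165314 rad; φ = atan2(cos β − cos α, d + sin α − sin β) = -0.400375 rad; t = (φ − α + p/2) mod 2π = 0.641052 rad, q = (β − α − t + p) mod 2π = 5.077605 rad → L = 1.83·(0.641052 + 4.165314 + 5.077605) = 1.83·9.883971 = 18.087667 m
Shortest: RSR with L = 13.904579 m ≈ 13.9046 m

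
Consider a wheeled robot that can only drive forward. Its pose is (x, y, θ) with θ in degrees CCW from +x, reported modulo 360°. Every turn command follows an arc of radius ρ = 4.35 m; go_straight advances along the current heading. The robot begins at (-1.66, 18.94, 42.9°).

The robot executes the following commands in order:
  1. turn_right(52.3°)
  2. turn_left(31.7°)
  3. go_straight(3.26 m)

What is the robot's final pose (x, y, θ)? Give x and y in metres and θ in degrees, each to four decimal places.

set_pose: (x, y, θ) = (-1.6600, 18.9400, 42.9000°), ρ = 4.35
turn_right(52.3°): centre at ρ to the right, rotate −52.3° → (2.0116, 20.0450, -9.4000° ≡ 350.6000°)
turn_left(31.7°): centre at ρ to the left, rotate +31.7° → (4.3727, 20.3120, 382.3000° ≡ 22.3000°)
go_straight(3.26): x += 3.26·cos θ, y += 3.26·sin θ → (7.3889, 21.5490, 22.3000°)

(7.3889, 21.5490, 22.3000°)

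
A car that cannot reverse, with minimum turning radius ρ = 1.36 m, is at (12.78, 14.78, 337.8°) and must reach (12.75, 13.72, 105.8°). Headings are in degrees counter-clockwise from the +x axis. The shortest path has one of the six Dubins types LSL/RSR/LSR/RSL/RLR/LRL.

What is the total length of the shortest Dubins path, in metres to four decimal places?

Let ψ = atan2(Δy, Δx) = atan2(-1.06, -0.03) = -91.6211° be the start→goal bearing.
Normalize: d = |goal − start| / ρ = 1.060424/1.36 = 0.779724, α = (θ_start − ψ) mod 360° = 69.4211° = 1.211628 rad, β = (θ_goal − ψ) mod 360° = 197.4211° = 3.445649 rad.
Common terms: sin α = 0.936189, cos α = 0.351496, sin β = -0.299393, cos β = -0.954130, cos(α−β) = -0.615661, d² = 0.607969. Work in radians in the unit-radius frame; every candidate has L = ρ·(t + p + q).
LSL: p² = 2 + d² − 2cos(α−β) + 2d(sin α − sin β) = 5.766118; p = √p² = 2.401274; φ = atan2(cos β − cos α, d + sin α − sin β) = -0.574866 rad; t = (φ − α) mod 2π = 4.496692 rad, q = (β − φ) mod 2π = 4.020515 rad → L = 1.36·(4.496692 + 2.401274 + 4.020515) = 1.36·10.918481 = 14.849134 m
RSR: p² = 2 + d² − 2cos(α−β) + 2d(sin β − sin α) = 1.912466; p = √p² = 1.382919; φ = atan2(cos α − cos β, d − sin α + sin β) = 1.906713 rad; t = (α − φ) mod 2π = 5.588100 rad, q = (φ − β) mod 2π = 4.744249 rad → L = 1.36·(5.588100 + 1.382919 + 4.744249) = 1.36·11.715269 = 15.932765 m
LSR: p² = d² − 2 + 2cos(α−β) + 2d(sin α + sin β) = -1.630303 < 0 → infeasible
RSL: p² = d² − 2 + 2cos(α−β) − 2d(sin α + sin β) = -3.616404 < 0 → infeasible
RLR: c = (6 − d² + 2cos(α−β) + 2d(sin α − sin β))/8 = 0.760942; p = 2π − arccos c = 5.577152 rad; φ = atan2(cos α − cos β, d − sin α + sin β) = 1.906713 rad; t = (α − φ + p/2) mod 2π = 2.093491 rad, q = (α − β − t + p) mod 2π = 1.249640 rad → L = 1.36·(2.093491 + 5.577152 + 1.249640) = 1.36·8.920283 = 12.131585 m
LRL: c = (6 − d² + 2cos(α−β) − 2d(sin α − sin β))/8 = 0.279235; p = 2π − arccos c = 4.995387 rad; φ = atan2(cos β − cos α, d + sin α − sin β) = -0.574866 rad; t = (φ − α + p/2) mod 2π = 0.711200 rad, q = (β − α − t + p) mod 2π = 0.235023 rad → L = 1.36·(0.711200 + 4.995387 + 0.235023) = 1.36·5.941609 = 8.080589 m
Shortest: LRL with L = 8.080589 m ≈ 8.0806 m

8.0806 m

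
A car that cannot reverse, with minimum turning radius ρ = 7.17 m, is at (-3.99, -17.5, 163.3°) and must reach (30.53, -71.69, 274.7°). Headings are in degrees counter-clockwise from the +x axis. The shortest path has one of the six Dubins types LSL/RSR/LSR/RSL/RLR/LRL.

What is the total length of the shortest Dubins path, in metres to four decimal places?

Let ψ = atan2(Δy, Δx) = atan2(-54.19, 34.52) = -57.5021° be the start→goal bearing.
Normalize: d = |goal − start| / ρ = 64.250965/7.17 = 8.961083, α = (θ_start − ψ) mod 360° = 220.8021° = 3.853724 rad, β = (θ_goal − ψ) mod 360° = 332.2021° = 5.798021 rad.
Common terms: sin α = -0.653449, cos α = -0.756971, sin β = -0.466354, cos β = 0.884598, cos(α−β) = -0.364877, d² = 80.301008. Work in radians in the unit-radius frame; every candidate has L = ρ·(t + p + q).
LSL: p² = 2 + d² − 2cos(α−β) + 2d(sin α − sin β) = 79.677612; p = √p² = 8.926232; φ = atan2(cos β − cos α, d + sin α − sin β) = 0.184957 rad; t = (φ − α) mod 2π = 2.614418 rad, q = (β − φ) mod 2π = 5.613064 rad → L = 7.17·(2.614418 + 8.926232 + 5.613064) = 7.17·17.153714 = 122.992128 m
RSR: p² = 2 + d² − 2cos(α−β) + 2d(sin β − sin α) = 86.383911; p = √p² = 9.294295; φ = atan2(cos α − cos β, d − sin α + sin β) = -0.177553 rad; t = (α − φ) mod 2π = 4.031277 rad, q = (φ − β) mod 2π = 0.307612 rad → L = 7.17·(4.031277 + 9.294295 + 0.307612) = 7.17·13.633183 = 97.749923 m
LSR: p² = d² − 2 + 2cos(α−β) + 2d(sin α + sin β) = 57.501969; p = √p² = 7.583005; φ = atan2(−cos α − cos β, d + sin α + sin β) − atan2(−2, p) = 0.241600 rad; t = (φ − α) mod 2π = 2.671061 rad, q = (φ − β) mod 2π = 0.726765 rad → L = 7.17·(2.671061 + 7.583005 + 0.726765) = 7.17·10.980831 = 78.732559 m
RSL: p² = d² − 2 + 2cos(α−β) − 2d(sin α + sin β) = 97.640541; p = √p² = 9.881323; φ = atan2(cos α + cos β, d − sin α − sin β) − atan2(2, p) = -0.187044 rad; t = (α − φ) mod 2π = 4.040769 rad, q = (β − φ) mod 2π = 5.985065 rad → L = 7.17·(4.040769 + 9.881323 + 5.985065) = 7.17·19.907157 = 142.734316 m
RLR: c = (6 − d² + 2cos(α−β) + 2d(sin α − sin β))/8 = -9.797989, |c| > 1 → infeasible
LRL: c = (6 − d² + 2cos(α−β) − 2d(sin α − sin β))/8 = -8.959702, |c| > 1 → infeasible
Shortest: LSR with L = 78.732559 m ≈ 78.7326 m

78.7326 m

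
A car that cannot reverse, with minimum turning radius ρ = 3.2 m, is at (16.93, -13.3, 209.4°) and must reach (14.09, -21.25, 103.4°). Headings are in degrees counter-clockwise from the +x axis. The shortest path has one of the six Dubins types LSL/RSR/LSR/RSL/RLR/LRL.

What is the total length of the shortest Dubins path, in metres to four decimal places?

Let ψ = atan2(Δy, Δx) = atan2(-7.95, -2.84) = -109.6584° be the start→goal bearing.
Normalize: d = |goal − start| / ρ = 8.442044/3.2 = 2.638139, α = (θ_start − ψ) mod 360° = 319.0584° = 5.568619 rad, β = (θ_goal − ψ) mod 360° = 213.0584° = 3.718570 rad.
Common terms: sin α = -0.655290, cos α = 0.755378, sin β = -0.545493, cos β = -0.838115, cos(α−β) = -0.275637, d² = 6.959775. Work in radians in the unit-radius frame; every candidate has L = ρ·(t + p + q).
LSL: p² = 2 + d² − 2cos(α−β) + 2d(sin α − sin β) = 8.931735; p = √p² = 2.988601; φ = atan2(cos β − cos α, d + sin α − sin β) = -0.562367 rad; t = (φ − α) mod 2π = 0.152199 rad, q = (β − φ) mod 2π = 4.280938 rad → L = 3.2·(0.152199 + 2.988601 + 4.280938) = 3.2·7.421737 = 23.749559 m
RSR: p² = 2 + d² − 2cos(α−β) + 2d(sin β − sin α) = 10.090365; p = √p² = 3.176533; φ = atan2(cos α − cos β, d − sin α + sin β) = 0.525500 rad; t = (α − φ) mod 2π = 5.043120 rad, q = (φ − β) mod 2π = 3.090114 rad → L = 3.2·(5.043120 + 3.176533 + 3.090114) = 3.2·11.309768 = 36.191257 m
LSR: p² = d² − 2 + 2cos(α−β) + 2d(sin α + sin β) = -1.927163 < 0 → infeasible
RSL: p² = d² − 2 + 2cos(α−β) − 2d(sin α + sin β) = 10.744165; p = √p² = 3.277829; φ = atan2(cos α + cos β, d − sin α − sin β) − atan2(2, p) = -0.569405 rad; t = (α − φ) mod 2π = 6.138025 rad, q = (β − φ) mod 2π = 4.287976 rad → L = 3.2·(6.138025 + 3.277829 + 4.287976) = 3.2·13.703830 = 43.852256 m
RLR: c = (6 − d² + 2cos(α−β) + 2d(sin α − sin β))/8 = -0.261296; p = 2π − arccos c = 4.448025 rad; φ = atan2(cos α − cos β, d − sin α + sin β) = 0.525500 rad; t = (α − φ + p/2) mod 2π = 0.983947 rad, q = (α − β − t + p) mod 2π = 5.314127 rad → L = 3.2·(0.983947 + 4.448025 + 5.314127) = 3.2·10.746099 = 34.387515 m
LRL: c = (6 − d² + 2cos(α−β) − 2d(sin α − sin β))/8 = -0.116467; p = 2π − arccos c = 4.595657 rad; φ = atan2(cos β − cos α, d + sin α − sin β) = -0.562367 rad; t = (φ − α + p/2) mod 2π = 2.450027 rad, q = (β − α − t + p) mod 2π = 0.295581 rad → L = 3.2·(2.450027 + 4.595657 + 0.295581) = 3.2·7.341265 = 23.492049 m
Shortest: LRL with L = 23.492049 m ≈ 23.4920 m

23.4920 m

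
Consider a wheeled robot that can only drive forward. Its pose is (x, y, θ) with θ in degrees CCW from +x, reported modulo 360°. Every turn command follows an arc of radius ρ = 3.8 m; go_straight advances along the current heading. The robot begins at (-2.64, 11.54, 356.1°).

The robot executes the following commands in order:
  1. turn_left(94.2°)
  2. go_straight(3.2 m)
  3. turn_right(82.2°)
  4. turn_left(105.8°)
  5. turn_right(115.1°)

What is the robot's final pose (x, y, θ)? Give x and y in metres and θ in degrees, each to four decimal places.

(11.1587, 32.9734, 358.8000°)

set_pose: (x, y, θ) = (-2.6400, 11.5400, 356.1000°), ρ = 3.8
turn_left(94.2°): centre at ρ to the left, rotate +94.2° → (1.4184, 15.3511, 450.3000° ≡ 90.3000°)
go_straight(3.2): x += 3.2·cos θ, y += 3.2·sin θ → (1.4017, 18.5511, 90.3000°)
turn_right(82.2°): centre at ρ to the right, rotate −82.2° → (4.6662, 22.3330, 8.1000°)
turn_left(105.8°): centre at ρ to the left, rotate +105.8° → (7.6049, 27.6347, 113.9000°)
turn_right(115.1°): centre at ρ to the right, rotate −115.1° → (11.1587, 32.9734, -1.2000° ≡ 358.8000°)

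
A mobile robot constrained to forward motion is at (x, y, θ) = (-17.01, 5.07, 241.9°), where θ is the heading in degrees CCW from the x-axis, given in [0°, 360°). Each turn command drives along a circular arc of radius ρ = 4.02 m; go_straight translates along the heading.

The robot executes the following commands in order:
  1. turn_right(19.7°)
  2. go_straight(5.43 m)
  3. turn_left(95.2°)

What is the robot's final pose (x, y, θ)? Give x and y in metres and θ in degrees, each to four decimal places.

(-21.8991, -5.5992, 317.4000°)

set_pose: (x, y, θ) = (-17.0100, 5.0700, 241.9000°), ρ = 4.02
turn_right(19.7°): centre at ρ to the right, rotate −19.7° → (-17.8558, 3.9854, 222.2000°)
go_straight(5.43): x += 5.43·cos θ, y += 5.43·sin θ → (-21.8784, 0.3380, 222.2000°)
turn_left(95.2°): centre at ρ to the left, rotate +95.2° → (-21.8991, -5.5992, 317.4000°)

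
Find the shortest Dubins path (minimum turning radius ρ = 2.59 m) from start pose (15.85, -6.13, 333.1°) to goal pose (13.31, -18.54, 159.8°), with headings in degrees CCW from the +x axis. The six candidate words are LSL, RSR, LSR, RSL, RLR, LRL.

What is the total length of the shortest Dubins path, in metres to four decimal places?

15.5180 m

Let ψ = atan2(Δy, Δx) = atan2(-12.41, -2.54) = -101.5672° be the start→goal bearing.
Normalize: d = |goal − start| / ρ = 12.667269/2.59 = 4.890837, α = (θ_start − ψ) mod 360° = 74.6672° = 1.303188 rad, β = (θ_goal − ψ) mod 360° = 261.3672° = 4.561718 rad.
Common terms: sin α = 0.964406, cos α = 0.264426, sin β = -0.988671, cos β = -0.150102, cos(α−β) = -0.993171, d² = 23.920290. Work in radians in the unit-radius frame; every candidate has L = ρ·(t + p + q).
LSL: p² = 2 + d² − 2cos(α−β) + 2d(sin α − sin β) = 47.010993; p = √p² = 6.856456; φ = atan2(cos β − cos α, d + sin α − sin β) = -0.060495 rad; t = (φ − α) mod 2π = 4.919502 rad, q = (β − φ) mod 2π = 4.622213 rad → L = 2.59·(4.919502 + 6.856456 + 4.622213) = 2.59·16.398171 = 42.471264 m
RSR: p² = 2 + d² − 2cos(α−β) + 2d(sin β − sin α) = 8.802271; p = √p² = 2.966862; φ = atan2(cos α − cos β, d − sin α + sin β) = 0.140178 rad; t = (α − φ) mod 2π = 1.163010 rad, q = (φ − β) mod 2π = 1.861645 rad → L = 2.59·(1.163010 + 2.966862 + 1.861645) = 2.59·5.991518 = 15.518031 m
LSR: p² = d² − 2 + 2cos(α−β) + 2d(sin α + sin β) = 19.696602; p = √p² = 4.438085; φ = atan2(−cos α − cos β, d + sin α + sin β) − atan2(−2, p) = 0.399903 rad; t = (φ − α) mod 2π = 5.379900 rad, q = (φ − β) mod 2π = 2.121370 rad → L = 2.59·(5.379900 + 4.438085 + 2.121370) = 2.59·11.939355 = 30.922930 m
RSL: p² = d² − 2 + 2cos(α−β) − 2d(sin α + sin β) = 20.171296; p = √p² = 4.491247; φ = atan2(cos α + cos β, d − sin α − sin β) − atan2(2, p) = -0.395692 rad; t = (α − φ) mod 2π = 1.698880 rad, q = (β − φ) mod 2π = 4.957410 rad → L = 2.59·(1.698880 + 4.491247 + 4.957410) = 2.59·11.147536 = 28.872119 m
RLR: c = (6 − d² + 2cos(α−β) + 2d(sin α − sin β))/8 = -0.100284; p = 2π − arccos c = 4.611936 rad; φ = atan2(cos α − cos β, d − sin α + sin β) = 0.140178 rad; t = (α − φ + p/2) mod 2π = 3.468979 rad, q = (α − β − t + p) mod 2π = 4.167613 rad → L = 2.59·(3.468979 + 4.611936 + 4.167613) = 2.59·12.248528 = 31.723688 m
LRL: c = (6 − d² + 2cos(α−β) − 2d(sin α − sin β))/8 = -4.876374, |c| > 1 → infeasible
Shortest: RSR with L = 15.518031 m ≈ 15.5180 m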